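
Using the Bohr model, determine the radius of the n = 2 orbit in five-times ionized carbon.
0.0353 nm (or 0.3528 Å)

The Bohr radius formula is:
r_n = n² a₀ / Z

where a₀ = 0.0529177 nm is the Bohr radius.

For C⁵⁺ (Z = 6) at n = 2:
r_2 = 2² × 0.0529177 nm / 6
r_2 = 4 × 0.0529177 nm / 6
r_2 = 0.21167 nm / 6
r_2 = 0.0353 nm

The electron orbits at approximately 0.0353 nm from the nucleus.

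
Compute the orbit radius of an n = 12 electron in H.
7.6202 nm (or 76.2015 Å)

The Bohr radius formula is:
r_n = n² a₀ / Z

where a₀ = 0.0529177 nm is the Bohr radius.

For H (Z = 1) at n = 12:
r_12 = 12² × 0.0529177 nm / 1
r_12 = 144 × 0.0529177 nm / 1
r_12 = 7.62015 nm / 1
r_12 = 7.6202 nm

The electron orbits at approximately 7.6202 nm from the nucleus.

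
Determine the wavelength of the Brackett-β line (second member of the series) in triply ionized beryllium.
164.027724 nm

The lines of a series are numbered from the longest wavelength (smallest ΔE) outward; the second line is the transition from n = n_f + 2 to n_f.
The Brackett series has all transitions ending at n_f = 4.

For Be³⁺ (Z = 4), the second line (β-line) is the jump from n = 6 to n = 4:
E_6 = -13.6057 × 4² / 6² = -6.0469777778 eV
E_4 = -13.6057 × 4² / 4² = -13.6057000000 eV
ΔE = E_6 - E_4 = 7.5587222222 eV

λ = hc/E = 1239.84 eV·nm / 7.5587222222 eV
λ = 164.027724 nm

This is the β-line of the Brackett series in Be³⁺.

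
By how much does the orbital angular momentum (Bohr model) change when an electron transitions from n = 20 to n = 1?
2.004e-33 J·s (or 19ℏ)

In the Bohr model, L_n = nℏ where ℏ = 1.05457e-34 J·s.

L_20 = 20ℏ = 2.10914e-33 J·s
L_1 = 1ℏ = 1.05457e-34 J·s

ΔL = L_20 - L_1 = (20 - 1)ℏ = 19ℏ
ΔL = 19 × 1.05457e-34 J·s = 2.004e-33 J·s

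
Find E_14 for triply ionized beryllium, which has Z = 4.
-1.110669 eV

For hydrogen-like ions, the energy levels scale with Z²:
E_n = -13.6057 Z² / n² eV

For Be³⁺ (Z = 4) at n = 14:
E_14 = -13.6057 × 4² / 14²
E_14 = -13.6057 × 16 / 196
E_14 = -217.6912 / 196
E_14 = -1.110669 eV

The energy is 16 times more negative than hydrogen at the same n due to the stronger nuclear charge.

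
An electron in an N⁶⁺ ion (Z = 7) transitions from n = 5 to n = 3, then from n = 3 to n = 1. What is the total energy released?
640.012128 eV

The energy levels of N⁶⁺ are E_n = -13.6057 × 7² / n² eV.

First transition (5 → 3):
ΔE₁ = |E_3 - E_5|
ΔE₁ = |-74.075477777778 - (-26.667172000000)| = 47.408305778 eV

Second transition (3 → 1):
ΔE₂ = |E_1 - E_3|
ΔE₂ = |-666.679300000000 - (-74.075477777778)| = 592.603822222 eV

Total energy released:
E_total = ΔE₁ + ΔE₂ = 47.408305778 + 592.603822222 = 640.012128 eV

Note: This equals the direct transition 5 → 1: 640.012128 eV ✓
Energy is conserved regardless of the path taken.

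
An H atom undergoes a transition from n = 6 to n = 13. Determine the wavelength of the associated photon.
4168.5241 nm

First, find the transition energy using E_n = -13.6057 / n² eV:
E_6 = -13.6057 / 6² = -0.3779361111 eV
E_13 = -13.6057 / 13² = -0.0805071006 eV

Photon energy: |ΔE| = |E_13 - E_6| = 0.2974290105 eV

Convert to wavelength using E = hc/λ with hc = 1239.84 eV·nm:
λ = hc/E = 1239.84 eV·nm / 0.2974290105 eV
λ = 4168.5241 nm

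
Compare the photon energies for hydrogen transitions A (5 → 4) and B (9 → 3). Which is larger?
9 → 3

Calculate the energy for each transition:

Transition 5 → 4:
ΔE₁ = |E_4 - E_5| = |-13.6057/4² - (-13.6057/5²)|
ΔE₁ = |-0.850356250000 - (-0.544228000000)| = 0.306128250 eV

Transition 9 → 3:
ΔE₂ = |E_3 - E_9| = |-13.6057/3² - (-13.6057/9²)|
ΔE₂ = |-1.511744444444 - (-0.167971604938)| = 1.343772840 eV

Since 1.343772840 eV > 0.306128250 eV, the transition 9 → 3 emits the more energetic photon.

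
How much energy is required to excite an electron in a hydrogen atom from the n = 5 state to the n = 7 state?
0.266561 eV

The energy levels of a hydrogen-like atom are E_n = -13.6057 eV / n².

Energy at n = 5: E_5 = -13.6057 / 5² = -0.544228000 eV
Energy at n = 7: E_7 = -13.6057 / 7² = -0.277667347 eV

The excitation energy is the difference:
ΔE = E_7 - E_5
ΔE = -0.277667347 - (-0.544228000)
ΔE = 0.266561 eV

Since this is positive, energy must be absorbed (photon absorption).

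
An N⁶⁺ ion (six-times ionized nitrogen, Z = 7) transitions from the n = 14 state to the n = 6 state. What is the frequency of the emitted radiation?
3.66e+15 Hz

First, find the transition energy:
E_14 = -13.6057 × 7² / 14² = -3.40142500 eV
E_6 = -13.6057 × 7² / 6² = -18.51886944 eV
|ΔE| = |E_6 - E_14| = 15.11744444 eV

Convert to Joules: E = 15.11744444 eV × (1.602177 × 10⁻¹⁹ J/eV) = 2.4221e-18 J

Using E = hf:
f = E/h = 2.4221e-18 J / (6.62607 × 10⁻³⁴ J·s)
f = 3.66e+15 Hz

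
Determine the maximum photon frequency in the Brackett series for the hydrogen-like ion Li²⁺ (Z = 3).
1.85e+15 Hz

The series limit corresponds to the transition from n = ∞ to n = 4.
This is the highest energy (shortest wavelength) transition in the Brackett series.

E_∞ = 0 eV
E_4 = -13.6057 × 3² / 4² = -7.6532063 eV

Energy at series limit:
ΔE = E_∞ - E_4 = 0 - (-7.6532063) = 7.6532063 eV
E = 7.6532063 eV × (1.602177 × 10⁻¹⁹ J/eV) = 1.2262e-18 J
f = E/h = 1.2262e-18 J / (6.62607 × 10⁻³⁴ J·s) = 1.85e+15 Hz

This energy equals the ionization energy from the n = 4 state of Li²⁺.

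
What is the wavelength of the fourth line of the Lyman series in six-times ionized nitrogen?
1.937 nm

The lines of a series are numbered from the longest wavelength (smallest ΔE) outward; the fourth line is the transition from n = n_f + 4 to n_f.
The Lyman series has all transitions ending at n_f = 1.

For N⁶⁺ (Z = 7), the fourth line (δ-line) is the jump from n = 5 to n = 1:
E_5 = -13.6057 × 7² / 5² = -26.66717 eV
E_1 = -13.6057 × 7² / 1² = -666.67930 eV
ΔE = E_5 - E_1 = 640.01213 eV

λ = hc/E = 1239.84 eV·nm / 640.01213 eV
λ = 1.937 nm

This is the δ-line of the Lyman series in N⁶⁺.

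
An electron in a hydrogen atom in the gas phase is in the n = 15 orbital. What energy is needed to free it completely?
0.06 eV

The ionization energy is the energy needed to remove the electron completely (n → ∞).

For hydrogen, E_n = -13.6057 eV / n².

At n = 15: E_15 = -13.6057 / 15² = -0.06047 eV
At n = ∞: E_∞ = 0 eV

Ionization energy = E_∞ - E_15 = 0 - (-0.06047) = 0.06047 eV
Ionization energy ≈ 0.06 eV

This is also called the binding energy of the electron in state n = 15.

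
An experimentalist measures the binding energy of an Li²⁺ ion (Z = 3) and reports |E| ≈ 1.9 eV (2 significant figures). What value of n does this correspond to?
n = 8

The exact energy levels follow E_n = -13.6057 Z² / n² eV with Z = 3.

The measured value (-1.9 eV) is reported to only 2 significant figures, so we must test candidate n values and see which one matches to that precision.

Candidate energies:
  n = 6:  E = -13.6057 × 3² / 6² = -3.40143 eV
  n = 7:  E = -13.6057 × 3² / 7² = -2.49901 eV
  n = 8:  E = -13.6057 × 3² / 8² = -1.91330 eV  ← matches
  n = 9:  E = -13.6057 × 3² / 9² = -1.51174 eV
  n = 10:  E = -13.6057 × 3² / 10² = -1.22451 eV

Checking against the measurement of -1.9 eV (2 sig figs), only n = 8 agrees:
E_8 = -1.91330 eV, which rounds to -1.9 eV ✓

Therefore n = 8.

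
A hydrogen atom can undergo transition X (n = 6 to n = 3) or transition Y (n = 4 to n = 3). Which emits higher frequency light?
6 → 3

Calculate the energy for each transition:

Transition 6 → 3:
ΔE₁ = |E_3 - E_6| = |-13.6057/3² - (-13.6057/6²)|
ΔE₁ = |-1.51174444444 - (-0.37793611111)| = 1.13380833 eV

Transition 4 → 3:
ΔE₂ = |E_3 - E_4| = |-13.6057/3² - (-13.6057/4²)|
ΔE₂ = |-1.51174444444 - (-0.85035625000)| = 0.66138819 eV

Since 1.13380833 eV > 0.66138819 eV, the transition 6 → 3 emits the more energetic photon.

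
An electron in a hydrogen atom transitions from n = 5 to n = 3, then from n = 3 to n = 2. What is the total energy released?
2.857 eV

The energy levels of hydrogen are E_n = -13.6057 / n² eV.

First transition (5 → 3):
ΔE₁ = |E_3 - E_5|
ΔE₁ = |-1.511744444 - (-0.544228000)| = 0.967516 eV

Second transition (3 → 2):
ΔE₂ = |E_2 - E_3|
ΔE₂ = |-3.401425000 - (-1.511744444)| = 1.889681 eV

Total energy released:
E_total = ΔE₁ + ΔE₂ = 0.967516 + 1.889681 = 2.857 eV

Note: This equals the direct transition 5 → 2: 2.857 eV ✓
Energy is conserved regardless of the path taken.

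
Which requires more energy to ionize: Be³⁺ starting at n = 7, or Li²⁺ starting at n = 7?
Be³⁺ at n = 7 (E = -4.443 eV)

Using E_n = -13.6057 Z² / n² eV:

Be³⁺ (Z = 4) at n = 7:
E = -13.6057 × 4² / 7² = -13.6057 × 16 / 49 = -4.442678 eV

Li²⁺ (Z = 3) at n = 7:
E = -13.6057 × 3² / 7² = -13.6057 × 9 / 49 = -2.499006 eV

Since -4.442678 eV < -2.499006 eV,
Be³⁺ at n = 7 is more tightly bound (requires more energy to ionize).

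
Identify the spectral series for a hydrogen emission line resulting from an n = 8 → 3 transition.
Paschen series

The spectral series in hydrogen are named based on the final (lower) energy level:
- Lyman series: n_final = 1 (ultraviolet)
- Balmer series: n_final = 2 (visible/near-UV)
- Paschen series: n_final = 3 (infrared)
- Brackett series: n_final = 4 (infrared)
- Pfund series: n_final = 5 (far infrared)

Since this transition ends at n = 3, it belongs to the Paschen series.

For reference, this 8 → 3 line has photon energy
ΔE = 13.6057 eV × (1/3² - 1/8²) = 1.2991553819 eV,
corresponding to wavelength λ = hc/ΔE = 1239.84 eV·nm / 1.2991553819 eV = 954.343120 nm in the infrared region.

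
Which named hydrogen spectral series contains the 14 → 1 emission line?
Lyman series

The spectral series in hydrogen are named based on the final (lower) energy level:
- Lyman series: n_final = 1 (ultraviolet)
- Balmer series: n_final = 2 (visible/near-UV)
- Paschen series: n_final = 3 (infrared)
- Brackett series: n_final = 4 (infrared)
- Pfund series: n_final = 5 (far infrared)

Since this transition ends at n = 1, it belongs to the Lyman series.

For reference, this 14 → 1 line has photon energy
ΔE = 13.6057 eV × (1/1² - 1/14²) = 13.5362832 eV,
corresponding to wavelength λ = hc/ΔE = 1239.84 eV·nm / 13.5362832 eV = 91.59383 nm in the ultraviolet region.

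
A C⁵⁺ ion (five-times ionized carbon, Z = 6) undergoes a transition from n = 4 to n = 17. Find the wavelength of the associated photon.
42.874 nm

First, find the transition energy using E_n = -13.6057 Z² / n² eV:
E_4 = -13.6057 × 6² / 4² = -30.61283 eV
E_17 = -13.6057 × 6² / 17² = -1.69483 eV

Photon energy: |ΔE| = |E_17 - E_4| = 28.91800 eV

Convert to wavelength using E = hc/λ with hc = 1239.84 eV·nm:
λ = hc/E = 1239.84 eV·nm / 28.91800 eV
λ = 42.874 nm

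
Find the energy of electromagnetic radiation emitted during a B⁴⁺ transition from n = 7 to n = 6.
2.51 eV

The energy levels are E_n = -13.6057 Z² eV / n².

Energy at n = 7: E_7 = -13.6057 × 5² / 7² = -6.94168 eV
Energy at n = 6: E_6 = -13.6057 × 5² / 6² = -9.44840 eV

For emission (electron falling to lower state), the photon energy is:
E_photon = E_7 - E_6 = |-6.94168 - (-9.44840)|
E_photon = 2.51 eV

This energy is carried away by the emitted photon.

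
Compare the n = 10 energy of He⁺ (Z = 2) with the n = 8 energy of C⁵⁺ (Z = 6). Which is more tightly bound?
C⁵⁺ at n = 8 (E = -7.65321 eV)

Using E_n = -13.6057 Z² / n² eV:

He⁺ (Z = 2) at n = 10:
E = -13.6057 × 2² / 10² = -13.6057 × 4 / 100 = -0.54422800 eV

C⁵⁺ (Z = 6) at n = 8:
E = -13.6057 × 6² / 8² = -13.6057 × 36 / 64 = -7.65320625 eV

Since -7.65320625 eV < -0.54422800 eV,
C⁵⁺ at n = 8 is more tightly bound (requires more energy to ionize).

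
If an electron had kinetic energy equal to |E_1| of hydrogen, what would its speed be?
2.1877e+06 m/s (or 0.729736% of c)

The binding energy at n = 1 for hydrogen is:
E_1 = -13.6057/1² = -13.60570000 eV
|E_1| = 13.60570000 eV

Convert to Joules:
KE = 13.60570000 eV × (1.602177 × 10⁻¹⁹ J/eV) = 2.179874e-18 J

Using KE = ½mv²:
v = √(2·KE/m_e)
v = √(2 × 2.179874e-18 J / 9.10938 × 10⁻³¹ kg)
v = 2.1877e+06 m/s

This is approximately 0.729736% the speed of light.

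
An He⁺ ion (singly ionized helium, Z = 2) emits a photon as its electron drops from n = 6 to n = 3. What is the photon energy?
4.53523 eV

The energy levels are E_n = -13.6057 Z² eV / n².

Energy at n = 6: E_6 = -13.6057 × 2² / 6² = -1.51174444 eV
Energy at n = 3: E_3 = -13.6057 × 2² / 3² = -6.04697778 eV

For emission (electron falling to lower state), the photon energy is:
E_photon = E_6 - E_3 = |-1.51174444 - (-6.04697778)|
E_photon = 4.53523 eV

This energy is carried away by the emitted photon.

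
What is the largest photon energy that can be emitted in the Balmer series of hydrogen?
3.4014 eV

The series limit corresponds to the transition from n = ∞ to n = 2.
This is the highest energy (shortest wavelength) transition in the Balmer series.

E_∞ = 0 eV
E_2 = -13.6057 / 2² = -3.4014 eV

Energy at series limit:
ΔE = E_∞ - E_2 = 0 - (-3.4014) = 3.4014 eV

This energy equals the ionization energy from the n = 2 state of hydrogen.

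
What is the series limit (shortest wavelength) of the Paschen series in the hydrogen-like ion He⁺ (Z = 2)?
205.034655 nm

The series limit corresponds to the transition from n = ∞ to n = 3.
This is the highest energy (shortest wavelength) transition in the Paschen series.

E_∞ = 0 eV
E_3 = -13.6057 × 2² / 3² = -6.0469777778 eV

Energy at series limit:
ΔE = E_∞ - E_3 = 0 - (-6.0469777778) = 6.0469777778 eV
λ = hc/E = 1239.84 eV·nm / 6.0469777778 eV = 205.034655 nm

This energy equals the ionization energy from the n = 3 state of He⁺.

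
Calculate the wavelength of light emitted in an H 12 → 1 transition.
91.7638 nm

First, find the transition energy using E_n = -13.6057 / n² eV:
E_12 = -13.6057 / 12² = -0.094484 eV
E_1 = -13.6057 / 1² = -13.605700 eV

Photon energy: |ΔE| = |E_1 - E_12| = 13.511216 eV

Convert to wavelength using E = hc/λ with hc = 1239.84 eV·nm:
λ = hc/E = 1239.84 eV·nm / 13.511216 eV
λ = 91.7638 nm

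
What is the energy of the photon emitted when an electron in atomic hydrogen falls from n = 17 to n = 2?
3.35 eV

The energy levels are E_n = -13.6057 eV / n².

Energy at n = 17: E_17 = -13.6057 / 17² = -0.04708 eV
Energy at n = 2: E_2 = -13.6057 / 2² = -3.40143 eV

For emission (electron falling to lower state), the photon energy is:
E_photon = E_17 - E_2 = |-0.04708 - (-3.40143)|
E_photon = 3.35 eV

This energy is carried away by the emitted photon.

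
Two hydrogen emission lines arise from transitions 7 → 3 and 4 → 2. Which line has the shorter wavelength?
4 → 2

Calculate the energy for each transition:

Transition 7 → 3:
ΔE₁ = |E_3 - E_7| = |-13.6057/3² - (-13.6057/7²)|
ΔE₁ = |-1.511744444 - (-0.277667347)| = 1.234077 eV

Transition 4 → 2:
ΔE₂ = |E_2 - E_4| = |-13.6057/2² - (-13.6057/4²)|
ΔE₂ = |-3.401425000 - (-0.850356250)| = 2.551069 eV

Since 2.551069 eV > 1.234077 eV, the transition 4 → 2 emits the more energetic photon.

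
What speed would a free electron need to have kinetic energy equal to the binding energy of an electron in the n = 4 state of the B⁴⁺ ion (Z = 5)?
2.73462e+06 m/s (or 0.912170% of c)

The binding energy at n = 4 for B⁴⁺ is:
E_4 = -13.6057 × 5²/4² = -21.25890625 eV
|E_4| = 21.25890625 eV

Convert to Joules:
KE = 21.25890625 eV × (1.602177 × 10⁻¹⁹ J/eV) = 3.4060531e-18 J

Using KE = ½mv²:
v = √(2·KE/m_e)
v = √(2 × 3.4060531e-18 J / 9.10938 × 10⁻³¹ kg)
v = 2.73462e+06 m/s

This is approximately 0.912170% the speed of light.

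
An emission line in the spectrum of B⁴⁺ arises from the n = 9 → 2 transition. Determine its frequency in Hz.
1.955e+16 Hz

First, find the transition energy:
E_9 = -13.6057 × 5² / 9² = -4.199290 eV
E_2 = -13.6057 × 5² / 2² = -85.035625 eV
|ΔE| = |E_2 - E_9| = 80.836335 eV

Convert to Joules: E = 80.836335 eV × (1.602177 × 10⁻¹⁹ J/eV) = 1.29514e-17 J

Using E = hf:
f = E/h = 1.29514e-17 J / (6.62607 × 10⁻³⁴ J·s)
f = 1.955e+16 Hz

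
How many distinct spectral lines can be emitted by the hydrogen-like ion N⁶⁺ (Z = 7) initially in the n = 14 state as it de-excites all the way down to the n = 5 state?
45

The electron can occupy levels n = 5, 6, ..., 14 during de-excitation — that is m = 14 - 5 + 1 = 10 distinct levels.

The number of distinct spectral lines equals the number of ways to choose 2 of these m levels (each pair gives one possible emission transition):

Number of lines = m(m-1)/2 = 10×9/2 = 45

These correspond to all possible transitions between the 10 levels:
14 → 13, 14 → 12, 14 → 11, 14 → 10, 14 → 9, 14 → 8, 14 → 7, 14 → 6...

Each transition produces a photon with a unique energy (and thus wavelength). This count does not depend on Z.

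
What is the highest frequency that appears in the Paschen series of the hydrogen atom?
3.6554e+14 Hz

The series limit corresponds to the transition from n = ∞ to n = 3.
This is the highest energy (shortest wavelength) transition in the Paschen series.

E_∞ = 0 eV
E_3 = -13.6057 / 3² = -1.5117444 eV

Energy at series limit:
ΔE = E_∞ - E_3 = 0 - (-1.5117444) = 1.5117444 eV
E = 1.5117444 eV × (1.602177 × 10⁻¹⁹ J/eV) = 2.422082e-19 J
f = E/h = 2.422082e-19 J / (6.62607 × 10⁻³⁴ J·s) = 3.6554e+14 Hz

This energy equals the ionization energy from the n = 3 state of hydrogen.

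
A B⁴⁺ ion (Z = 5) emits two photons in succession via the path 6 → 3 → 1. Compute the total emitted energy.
330.694 eV

The energy levels of B⁴⁺ are E_n = -13.6057 × 5² / n² eV.

First transition (6 → 3):
ΔE₁ = |E_3 - E_6|
ΔE₁ = |-37.793611111 - (-9.448402778)| = 28.345208 eV

Second transition (3 → 1):
ΔE₂ = |E_1 - E_3|
ΔE₂ = |-340.142500000 - (-37.793611111)| = 302.348889 eV

Total energy released:
E_total = ΔE₁ + ΔE₂ = 28.345208 + 302.348889 = 330.694 eV

Note: This equals the direct transition 6 → 1: 330.694 eV ✓
Energy is conserved regardless of the path taken.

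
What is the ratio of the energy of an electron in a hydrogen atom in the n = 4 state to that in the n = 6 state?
2.2500

Using E_n = -13.6057 Z² / n² eV with Z = 1:

E_4 = -13.6057 / 4² = -13.6057 / 16 = -0.8503562500 eV
E_6 = -13.6057 / 6² = -13.6057 / 36 = -0.3779361111 eV

The ratio is:
E_4/E_6 = (-0.8503562500) / (-0.3779361111)
E_4/E_6 = (-13.6057/16) / (-13.6057/36)
E_4/E_6 = 36/16
E_4/E_6 = 2.2500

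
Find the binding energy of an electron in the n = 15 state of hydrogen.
0.060470 eV

The ionization energy is the energy needed to remove the electron completely (n → ∞).

For hydrogen, E_n = -13.6057 eV / n².

At n = 15: E_15 = -13.6057 / 15² = -0.060469778 eV
At n = ∞: E_∞ = 0 eV

Ionization energy = E_∞ - E_15 = 0 - (-0.060469778) = 0.060469778 eV
Ionization energy ≈ 0.060470 eV

This is also called the binding energy of the electron in state n = 15.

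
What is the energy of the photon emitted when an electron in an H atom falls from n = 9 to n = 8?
0.0446 eV

The energy levels are E_n = -13.6057 eV / n².

Energy at n = 9: E_9 = -13.6057 / 9² = -0.1679716 eV
Energy at n = 8: E_8 = -13.6057 / 8² = -0.2125891 eV

For emission (electron falling to lower state), the photon energy is:
E_photon = E_9 - E_8 = |-0.1679716 - (-0.2125891)|
E_photon = 0.0446 eV

This energy is carried away by the emitted photon.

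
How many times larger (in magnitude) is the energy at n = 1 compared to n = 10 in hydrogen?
100.00

Using E_n = -13.6057 Z² / n² eV with Z = 1:

E_1 = -13.6057 / 1² = -13.6057 / 1 = -13.60570000 eV
E_10 = -13.6057 / 10² = -13.6057 / 100 = -0.13605700 eV

The ratio is:
E_1/E_10 = (-13.60570000) / (-0.13605700)
E_1/E_10 = (-13.6057/1) / (-13.6057/100)
E_1/E_10 = 100/1
E_1/E_10 = 100.00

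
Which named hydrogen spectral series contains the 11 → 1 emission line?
Lyman series

The spectral series in hydrogen are named based on the final (lower) energy level:
- Lyman series: n_final = 1 (ultraviolet)
- Balmer series: n_final = 2 (visible/near-UV)
- Paschen series: n_final = 3 (infrared)
- Brackett series: n_final = 4 (infrared)
- Pfund series: n_final = 5 (far infrared)

Since this transition ends at n = 1, it belongs to the Lyman series.

For reference, this 11 → 1 line has photon energy
ΔE = 13.6057 eV × (1/1² - 1/11²) = 13.4933 eV,
corresponding to wavelength λ = hc/ΔE = 1239.84 eV·nm / 13.4933 eV = 91.89 nm in the ultraviolet region.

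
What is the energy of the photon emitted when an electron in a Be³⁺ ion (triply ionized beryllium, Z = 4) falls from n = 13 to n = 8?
2.11331 eV

The energy levels are E_n = -13.6057 Z² eV / n².

Energy at n = 13: E_13 = -13.6057 × 4² / 13² = -1.28811361 eV
Energy at n = 8: E_8 = -13.6057 × 4² / 8² = -3.40142500 eV

For emission (electron falling to lower state), the photon energy is:
E_photon = E_13 - E_8 = |-1.28811361 - (-3.40142500)|
E_photon = 2.11331 eV

This energy is carried away by the emitted photon.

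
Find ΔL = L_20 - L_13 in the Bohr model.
7.38200e-34 J·s (or 7ℏ)

In the Bohr model, L_n = nℏ where ℏ = 1.0545718e-34 J·s.

L_20 = 20ℏ = 2.1091436e-33 J·s
L_13 = 13ℏ = 1.3709433e-33 J·s

ΔL = L_20 - L_13 = (20 - 13)ℏ = 7ℏ
ΔL = 7 × 1.0545718e-34 J·s = 7.38200e-34 J·s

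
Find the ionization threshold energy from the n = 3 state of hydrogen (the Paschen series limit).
1.512 eV

The series limit corresponds to the transition from n = ∞ to n = 3.
This is the highest energy (shortest wavelength) transition in the Paschen series.

E_∞ = 0 eV
E_3 = -13.6057 / 3² = -1.512 eV

Energy at series limit:
ΔE = E_∞ - E_3 = 0 - (-1.512) = 1.512 eV

This energy equals the ionization energy from the n = 3 state of hydrogen.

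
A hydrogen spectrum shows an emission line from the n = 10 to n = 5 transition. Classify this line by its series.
Pfund series

The spectral series in hydrogen are named based on the final (lower) energy level:
- Lyman series: n_final = 1 (ultraviolet)
- Balmer series: n_final = 2 (visible/near-UV)
- Paschen series: n_final = 3 (infrared)
- Brackett series: n_final = 4 (infrared)
- Pfund series: n_final = 5 (far infrared)

Since this transition ends at n = 5, it belongs to the Pfund series.

For reference, this 10 → 5 line has photon energy
ΔE = 13.6057 eV × (1/5² - 1/10²) = 0.408171000 eV,
corresponding to wavelength λ = hc/ΔE = 1239.84 eV·nm / 0.408171000 eV = 3037.550 nm in the far infrared region.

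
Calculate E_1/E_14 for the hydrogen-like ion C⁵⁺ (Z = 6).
196.00000

Using E_n = -13.6057 Z² / n² eV with Z = 6:

E_1 = -13.6057 × 6² / 1² = -489.8052 / 1 = -489.80520000000 eV
E_14 = -13.6057 × 6² / 14² = -489.8052 / 196 = -2.49900612245 eV

The ratio is:
E_1/E_14 = (-489.80520000000) / (-2.49900612245)
E_1/E_14 = (-489.8052/1) / (-489.8052/196)
E_1/E_14 = 196/1
E_1/E_14 = 196.00000
(Note: the Z² factors cancel in the ratio.)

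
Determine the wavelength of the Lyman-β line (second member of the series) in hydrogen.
102.5173 nm

The lines of a series are numbered from the longest wavelength (smallest ΔE) outward; the second line is the transition from n = n_f + 2 to n_f.
The Lyman series has all transitions ending at n_f = 1.

For H, the second line (β-line) is the jump from n = 3 to n = 1:
E_3 = -13.6057 / 3² = -1.5117444 eV
E_1 = -13.6057 / 1² = -13.6057000 eV
ΔE = E_3 - E_1 = 12.0939556 eV

λ = hc/E = 1239.84 eV·nm / 12.0939556 eV
λ = 102.5173 nm

This is the β-line of the Lyman series in H.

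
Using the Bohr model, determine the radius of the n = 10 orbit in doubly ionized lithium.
1.763924 nm (or 17.639240 Å)

The Bohr radius formula is:
r_n = n² a₀ / Z

where a₀ = 0.052917721 nm is the Bohr radius.

For Li²⁺ (Z = 3) at n = 10:
r_10 = 10² × 0.052917721 nm / 3
r_10 = 100 × 0.052917721 nm / 3
r_10 = 5.2917721 nm / 3
r_10 = 1.763924 nm

The electron orbits at approximately 1.763924 nm from the nucleus.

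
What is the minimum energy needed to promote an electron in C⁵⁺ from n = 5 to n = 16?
17.6789 eV

The energy levels of a hydrogen-like atom are E_n = -13.6057 Z² eV / n².

Energy at n = 5: E_5 = -13.6057 × 6² / 5² = -19.5922080 eV
Energy at n = 16: E_16 = -13.6057 × 6² / 16² = -1.9133016 eV

The excitation energy is the difference:
ΔE = E_16 - E_5
ΔE = -1.9133016 - (-19.5922080)
ΔE = 17.6789 eV

Since this is positive, energy must be absorbed (photon absorption).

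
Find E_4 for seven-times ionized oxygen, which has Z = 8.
-54.42 eV

For hydrogen-like ions, the energy levels scale with Z²:
E_n = -13.6057 Z² / n² eV

For O⁷⁺ (Z = 8) at n = 4:
E_4 = -13.6057 × 8² / 4²
E_4 = -13.6057 × 64 / 16
E_4 = -870.7648 / 16
E_4 = -54.42 eV

The energy is 64 times more negative than hydrogen at the same n due to the stronger nuclear charge.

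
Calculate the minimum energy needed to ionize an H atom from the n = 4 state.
0.850356 eV

The ionization energy is the energy needed to remove the electron completely (n → ∞).

For hydrogen, E_n = -13.6057 eV / n².

At n = 4: E_4 = -13.6057 / 4² = -0.850356250 eV
At n = ∞: E_∞ = 0 eV

Ionization energy = E_∞ - E_4 = 0 - (-0.850356250) = 0.850356250 eV
Ionization energy ≈ 0.850356 eV

This is also called the binding energy of the electron in state n = 4.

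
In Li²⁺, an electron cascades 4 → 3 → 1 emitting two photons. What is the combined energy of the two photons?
114.798 eV

The energy levels of Li²⁺ are E_n = -13.6057 × 3² / n² eV.

First transition (4 → 3):
ΔE₁ = |E_3 - E_4|
ΔE₁ = |-13.605700000 - (-7.653206250)| = 5.952494 eV

Second transition (3 → 1):
ΔE₂ = |E_1 - E_3|
ΔE₂ = |-122.451300000 - (-13.605700000)| = 108.845600 eV

Total energy released:
E_total = ΔE₁ + ΔE₂ = 5.952494 + 108.845600 = 114.798 eV

Note: This equals the direct transition 4 → 1: 114.798 eV ✓
Energy is conserved regardless of the path taken.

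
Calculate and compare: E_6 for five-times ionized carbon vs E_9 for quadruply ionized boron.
C⁵⁺ at n = 6 (E = -13.61 eV)

Using E_n = -13.6057 Z² / n² eV:

C⁵⁺ (Z = 6) at n = 6:
E = -13.6057 × 6² / 6² = -13.6057 × 36 / 36 = -13.60570 eV

B⁴⁺ (Z = 5) at n = 9:
E = -13.6057 × 5² / 9² = -13.6057 × 25 / 81 = -4.19929 eV

Since -13.60570 eV < -4.19929 eV,
C⁵⁺ at n = 6 is more tightly bound (requires more energy to ionize).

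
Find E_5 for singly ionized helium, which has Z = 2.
-2.177 eV

For hydrogen-like ions, the energy levels scale with Z²:
E_n = -13.6057 Z² / n² eV

For He⁺ (Z = 2) at n = 5:
E_5 = -13.6057 × 2² / 5²
E_5 = -13.6057 × 4 / 25
E_5 = -54.4228 / 25
E_5 = -2.177 eV

The energy is 4 times more negative than hydrogen at the same n due to the stronger nuclear charge.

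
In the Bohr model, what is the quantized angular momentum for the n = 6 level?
6.327e-34 J·s (or 6ℏ)

In the Bohr model, angular momentum is quantized:
L = nℏ

where ℏ = h/(2π) = 1.05457e-34 J·s

For n = 6:
L = 6 × 1.05457e-34 J·s
L = 6.327e-34 J·s

This can also be written as L = 6ℏ.
The angular momentum is an integer multiple of the reduced Planck constant.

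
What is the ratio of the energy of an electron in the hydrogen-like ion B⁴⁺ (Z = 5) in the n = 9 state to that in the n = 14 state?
2.42

Using E_n = -13.6057 Z² / n² eV with Z = 5:

E_9 = -13.6057 × 5² / 9² = -340.1425 / 81 = -4.19929012 eV
E_14 = -13.6057 × 5² / 14² = -340.1425 / 196 = -1.73542092 eV

The ratio is:
E_9/E_14 = (-4.19929012) / (-1.73542092)
E_9/E_14 = (-340.1425/81) / (-340.1425/196)
E_9/E_14 = 196/81
E_9/E_14 = 2.42
(Note: the Z² factors cancel in the ratio.)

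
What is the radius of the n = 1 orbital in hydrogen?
0.052918 nm (or 0.529177 Å)

The Bohr radius formula is:
r_n = n² a₀ / Z

where a₀ = 0.052917721 nm is the Bohr radius.

For H (Z = 1) at n = 1:
r_1 = 1² × 0.052917721 nm / 1
r_1 = 1 × 0.052917721 nm / 1
r_1 = 0.0529177 nm / 1
r_1 = 0.052918 nm

The electron orbits at approximately 0.052918 nm from the nucleus.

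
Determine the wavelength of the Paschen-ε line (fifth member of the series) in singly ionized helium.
238.59 nm

The lines of a series are numbered from the longest wavelength (smallest ΔE) outward; the fifth line is the transition from n = n_f + 5 to n_f.
The Paschen series has all transitions ending at n_f = 3.

For He⁺ (Z = 2), the fifth line (ε-line) is the jump from n = 8 to n = 3:
E_8 = -13.6057 × 2² / 8² = -0.850356 eV
E_3 = -13.6057 × 2² / 3² = -6.046978 eV
ΔE = E_8 - E_3 = 5.196622 eV

λ = hc/E = 1239.84 eV·nm / 5.196622 eV
λ = 238.59 nm

This is the ε-line of the Paschen series in He⁺.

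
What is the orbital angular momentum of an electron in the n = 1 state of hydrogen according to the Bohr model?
1.05e-34 J·s (or 1ℏ)

In the Bohr model, angular momentum is quantized:
L = nℏ

where ℏ = h/(2π) = 1.0546e-34 J·s

For n = 1:
L = 1 × 1.0546e-34 J·s
L = 1.05e-34 J·s

This can also be written as L = 1ℏ.
The angular momentum is an integer multiple of the reduced Planck constant.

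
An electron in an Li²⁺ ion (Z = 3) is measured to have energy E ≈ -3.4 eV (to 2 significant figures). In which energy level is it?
n = 6

The exact energy levels follow E_n = -13.6057 Z² / n² eV with Z = 3.

The measured value (-3.4 eV) is reported to only 2 significant figures, so we must test candidate n values and see which one matches to that precision.

Candidate energies:
  n = 4:  E = -13.6057 × 3² / 4² = -7.653206 eV
  n = 5:  E = -13.6057 × 3² / 5² = -4.898052 eV
  n = 6:  E = -13.6057 × 3² / 6² = -3.401425 eV  ← matches
  n = 7:  E = -13.6057 × 3² / 7² = -2.499006 eV
  n = 8:  E = -13.6057 × 3² / 8² = -1.913302 eV

Checking against the measurement of -3.4 eV (2 sig figs), only n = 6 agrees:
E_6 = -3.401425 eV, which rounds to -3.4 eV ✓

Therefore n = 6.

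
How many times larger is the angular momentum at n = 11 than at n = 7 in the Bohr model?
1.57143

In the Bohr model, L_n = nℏ, so the ratio is purely the ratio of quantum numbers:

L_11/L_7 = 11ℏ / 7ℏ = 11/7 = 1.57143

The angular momentum scales linearly with n.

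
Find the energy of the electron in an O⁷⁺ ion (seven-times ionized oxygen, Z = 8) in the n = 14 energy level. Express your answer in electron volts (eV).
-4.44 eV

The energy levels of a hydrogen-like atom are given by:
E_n = -13.6057 Z² / n² eV  (with Z = 8 for O⁷⁺)

For n = 14:
E_14 = -13.6057 × 8² / 14²
E_14 = -13.6057 × 64 / 196
E_14 = -4.44 eV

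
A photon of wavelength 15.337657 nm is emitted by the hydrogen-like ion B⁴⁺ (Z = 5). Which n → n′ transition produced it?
n = 9 → n = 2

First, find the photon energy from the wavelength (hc = 1239.84 eV·nm):
E = hc/λ = 1239.84 eV·nm / 15.337657 nm = 80.836336 eV

The energy levels of B⁴⁺ satisfy E_n = -13.6057 × 5² / n² eV, so an emission n_i → n_f releases
ΔE = 13.6057 × 5² × (1/n_f² − 1/n_i²) eV.

Setting ΔE equal to the photon energy:
1/n_f² − 1/n_i² = 80.836336 / (13.6057 × 5²) = 0.23765432

Since 1/n_i² must be positive, we need 1/n_f² > 0.23765432, i.e. n_f ≤ 2. For each allowed n_f, solve n_i = (1/n_f² − 0.23765432)^(−1/2) and check whether it is a whole number:
  n_f = 1: 1/n_i² = 1.00000000 − 0.23765432 = 0.76234568 → n_i = 1.145  (not an integer) ✗
  n_f = 2: 1/n_i² = 0.25000000 − 0.23765432 = 0.01234568 → n_i = 9.000  → integer, n_i = 9 ✓

Only n_f = 2 gives an integer upper level, n_i = 9.

The transition is from n = 9 to n = 2 (emission).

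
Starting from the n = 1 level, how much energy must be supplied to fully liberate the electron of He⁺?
54.4228 eV

The ionization energy is the energy needed to remove the electron completely (n → ∞).

For a hydrogen-like ion with Z = 2, E_n = -13.6057 Z² / n² eV.

At n = 1: E_1 = -13.6057 × 2² / 1² = -54.4228000 eV
At n = ∞: E_∞ = 0 eV

Ionization energy = E_∞ - E_1 = 0 - (-54.4228000) = 54.4228000 eV
Ionization energy ≈ 54.4228 eV

This is also called the binding energy of the electron in state n = 1.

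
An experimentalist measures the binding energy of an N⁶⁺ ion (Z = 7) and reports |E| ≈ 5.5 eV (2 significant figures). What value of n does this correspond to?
n = 11

The exact energy levels follow E_n = -13.6057 Z² / n² eV with Z = 7.

The measured value (-5.5 eV) is reported to only 2 significant figures, so we must test candidate n values and see which one matches to that precision.

Candidate energies:
  n = 9:  E = -13.6057 × 7² / 9² = -8.23061 eV
  n = 10:  E = -13.6057 × 7² / 10² = -6.66679 eV
  n = 11:  E = -13.6057 × 7² / 11² = -5.50975 eV  ← matches
  n = 12:  E = -13.6057 × 7² / 12² = -4.62972 eV
  n = 13:  E = -13.6057 × 7² / 13² = -3.94485 eV

Checking against the measurement of -5.5 eV (2 sig figs), only n = 11 agrees:
E_11 = -5.50975 eV, which rounds to -5.5 eV ✓

Therefore n = 11.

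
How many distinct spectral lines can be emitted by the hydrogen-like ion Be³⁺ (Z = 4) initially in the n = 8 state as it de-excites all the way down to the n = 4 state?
10

The electron can occupy levels n = 4, 5, ..., 8 during de-excitation — that is m = 8 - 4 + 1 = 5 distinct levels.

The number of distinct spectral lines equals the number of ways to choose 2 of these m levels (each pair gives one possible emission transition):

Number of lines = m(m-1)/2 = 5×4/2 = 10

These correspond to all possible transitions between the 5 levels:
8 → 7, 8 → 6, 8 → 5, 8 → 4, 7 → 6, 7 → 5, 7 → 4, 6 → 5...

Each transition produces a photon with a unique energy (and thus wavelength). This count does not depend on Z.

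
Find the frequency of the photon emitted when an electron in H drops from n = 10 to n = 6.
5.85e+13 Hz

First, find the transition energy:
E_10 = -13.6057 / 10² = -0.1360570 eV
E_6 = -13.6057 / 6² = -0.3779361 eV
|ΔE| = |E_6 - E_10| = 0.2418791 eV

Convert to Joules: E = 0.2418791 eV × (1.602177 × 10⁻¹⁹ J/eV) = 3.8753e-20 J

Using E = hf:
f = E/h = 3.8753e-20 J / (6.62607 × 10⁻³⁴ J·s)
f = 5.85e+13 Hz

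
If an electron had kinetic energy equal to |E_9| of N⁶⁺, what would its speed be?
1.702e+06 m/s (or 0.567572% of c)

The binding energy at n = 9 for N⁶⁺ is:
E_9 = -13.6057 × 7²/9² = -8.23060864 eV
|E_9| = 8.23060864 eV

Convert to Joules:
KE = 8.23060864 eV × (1.602177 × 10⁻¹⁹ J/eV) = 1.31869e-18 J

Using KE = ½mv²:
v = √(2·KE/m_e)
v = √(2 × 1.31869e-18 J / 9.10938 × 10⁻³¹ kg)
v = 1.702e+06 m/s

This is approximately 0.567572% the speed of light.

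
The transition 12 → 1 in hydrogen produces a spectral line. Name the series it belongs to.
Lyman series

The spectral series in hydrogen are named based on the final (lower) energy level:
- Lyman series: n_final = 1 (ultraviolet)
- Balmer series: n_final = 2 (visible/near-UV)
- Paschen series: n_final = 3 (infrared)
- Brackett series: n_final = 4 (infrared)
- Pfund series: n_final = 5 (far infrared)

Since this transition ends at n = 1, it belongs to the Lyman series.

For reference, this 12 → 1 line has photon energy
ΔE = 13.6057 eV × (1/1² - 1/12²) = 13.5112 eV,
corresponding to wavelength λ = hc/ΔE = 1239.84 eV·nm / 13.5112 eV = 91.76 nm in the ultraviolet region.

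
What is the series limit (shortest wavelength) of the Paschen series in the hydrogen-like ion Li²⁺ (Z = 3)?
91.13 nm

The series limit corresponds to the transition from n = ∞ to n = 3.
This is the highest energy (shortest wavelength) transition in the Paschen series.

E_∞ = 0 eV
E_3 = -13.6057 × 3² / 3² = -13.6057 eV

Energy at series limit:
ΔE = E_∞ - E_3 = 0 - (-13.6057) = 13.6057 eV
λ = hc/E = 1239.84 eV·nm / 13.6057 eV = 91.13 nm

This energy equals the ionization energy from the n = 3 state of Li²⁺.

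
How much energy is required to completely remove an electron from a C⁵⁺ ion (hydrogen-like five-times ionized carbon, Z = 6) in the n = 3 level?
54.42280 eV

The ionization energy is the energy needed to remove the electron completely (n → ∞).

For a hydrogen-like ion with Z = 6, E_n = -13.6057 Z² / n² eV.

At n = 3: E_3 = -13.6057 × 6² / 3² = -54.42280000 eV
At n = ∞: E_∞ = 0 eV

Ionization energy = E_∞ - E_3 = 0 - (-54.42280000) = 54.42280000 eV
Ionization energy ≈ 54.42280 eV

This is also called the binding energy of the electron in state n = 3.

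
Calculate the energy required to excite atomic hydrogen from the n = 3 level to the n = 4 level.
0.6614 eV

The energy levels of a hydrogen-like atom are E_n = -13.6057 eV / n².

Energy at n = 3: E_3 = -13.6057 / 3² = -1.5117444 eV
Energy at n = 4: E_4 = -13.6057 / 4² = -0.8503563 eV

The excitation energy is the difference:
ΔE = E_4 - E_3
ΔE = -0.8503563 - (-1.5117444)
ΔE = 0.6614 eV

Since this is positive, energy must be absorbed (photon absorption).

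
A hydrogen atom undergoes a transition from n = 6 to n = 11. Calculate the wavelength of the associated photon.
4669.96578 nm

First, find the transition energy using E_n = -13.6057 / n² eV:
E_6 = -13.6057 / 6² = -0.37793611111 eV
E_11 = -13.6057 / 11² = -0.11244380165 eV

Photon energy: |ΔE| = |E_11 - E_6| = 0.26549230946 eV

Convert to wavelength using E = hc/λ with hc = 1239.84 eV·nm:
λ = hc/E = 1239.84 eV·nm / 0.26549230946 eV
λ = 4669.96578 nm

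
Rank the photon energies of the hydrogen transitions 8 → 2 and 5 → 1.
5 → 1

Calculate the energy for each transition:

Transition 8 → 2:
ΔE₁ = |E_2 - E_8| = |-13.6057/2² - (-13.6057/8²)|
ΔE₁ = |-3.401425000 - (-0.212589063)| = 3.188836 eV

Transition 5 → 1:
ΔE₂ = |E_1 - E_5| = |-13.6057/1² - (-13.6057/5²)|
ΔE₂ = |-13.605700000 - (-0.544228000)| = 13.061472 eV

Since 13.061472 eV > 3.188836 eV, the transition 5 → 1 emits the more energetic photon.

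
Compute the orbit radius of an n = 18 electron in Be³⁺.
4.2863 nm (or 42.8633 Å)

The Bohr radius formula is:
r_n = n² a₀ / Z

where a₀ = 0.0529177 nm is the Bohr radius.

For Be³⁺ (Z = 4) at n = 18:
r_18 = 18² × 0.0529177 nm / 4
r_18 = 324 × 0.0529177 nm / 4
r_18 = 17.14533 nm / 4
r_18 = 4.2863 nm

The electron orbits at approximately 4.2863 nm from the nucleus.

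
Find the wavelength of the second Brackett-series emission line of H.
2624.4436 nm

The lines of a series are numbered from the longest wavelength (smallest ΔE) outward; the second line is the transition from n = n_f + 2 to n_f.
The Brackett series has all transitions ending at n_f = 4.

For H, the second line (β-line) is the jump from n = 6 to n = 4:
E_6 = -13.6057 / 6² = -0.3779361111 eV
E_4 = -13.6057 / 4² = -0.8503562500 eV
ΔE = E_6 - E_4 = 0.4724201389 eV

λ = hc/E = 1239.84 eV·nm / 0.4724201389 eV
λ = 2624.4436 nm

This is the β-line of the Brackett series in H.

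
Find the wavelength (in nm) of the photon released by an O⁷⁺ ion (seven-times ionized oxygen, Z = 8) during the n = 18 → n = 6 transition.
57.67 nm

First, find the transition energy using E_n = -13.6057 Z² / n² eV:
E_18 = -13.6057 × 8² / 18² = -2.6875 eV
E_6 = -13.6057 × 8² / 6² = -24.1879 eV

Photon energy: |ΔE| = |E_6 - E_18| = 21.5004 eV

Convert to wavelength using E = hc/λ with hc = 1239.84 eV·nm:
λ = hc/E = 1239.84 eV·nm / 21.5004 eV
λ = 57.67 nm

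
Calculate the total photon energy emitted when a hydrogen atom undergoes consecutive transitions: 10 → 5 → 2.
3.265368 eV

The energy levels of hydrogen are E_n = -13.6057 / n² eV.

First transition (10 → 5):
ΔE₁ = |E_5 - E_10|
ΔE₁ = |-0.544228000000 - (-0.136057000000)| = 0.408171000 eV

Second transition (5 → 2):
ΔE₂ = |E_2 - E_5|
ΔE₂ = |-3.401425000000 - (-0.544228000000)| = 2.857197000 eV

Total energy released:
E_total = ΔE₁ + ΔE₂ = 0.408171000 + 2.857197000 = 3.265368 eV

Note: This equals the direct transition 10 → 2: 3.265368 eV ✓
Energy is conserved regardless of the path taken.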